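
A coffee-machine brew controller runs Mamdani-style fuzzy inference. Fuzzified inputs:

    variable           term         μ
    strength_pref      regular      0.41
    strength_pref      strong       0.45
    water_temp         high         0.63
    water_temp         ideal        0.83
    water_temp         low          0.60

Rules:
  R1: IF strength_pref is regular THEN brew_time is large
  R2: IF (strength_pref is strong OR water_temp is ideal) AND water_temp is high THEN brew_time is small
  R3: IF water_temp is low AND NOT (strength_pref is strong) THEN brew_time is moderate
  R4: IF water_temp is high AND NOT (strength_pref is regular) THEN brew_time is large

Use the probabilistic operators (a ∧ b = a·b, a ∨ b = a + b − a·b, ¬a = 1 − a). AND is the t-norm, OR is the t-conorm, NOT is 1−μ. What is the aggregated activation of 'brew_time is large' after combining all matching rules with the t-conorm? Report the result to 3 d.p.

R1: regular=0.41 → w = 0.4100
R2: (strong=0.45 OR ideal=0.83) = 0.9065; AND[a·b] with high=0.63 → w = 0.5711
R3: low=0.60, ¬strong=1−0.45=0.55; AND[a·b] → w = 0.3300
R4: high=0.63, ¬regular=1−0.41=0.59; AND[a·b] → w = 0.3717
Rules with consequent 'large': {R1, R4} → strengths 0.4100, 0.3717
Aggregate via t-conorm [a + b − a·b]: 0.6293

0.629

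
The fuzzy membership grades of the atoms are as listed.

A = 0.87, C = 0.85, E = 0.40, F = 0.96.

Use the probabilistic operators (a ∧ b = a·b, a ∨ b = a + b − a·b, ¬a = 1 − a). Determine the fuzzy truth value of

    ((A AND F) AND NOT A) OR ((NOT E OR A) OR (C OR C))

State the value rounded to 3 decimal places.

0.999

A AND F = a·b on (0.8700, 0.9600) = 0.8352
NOT A = 1 − 0.8700 = 0.1300
(A AND F) AND NOT A = a·b on (0.8352, 0.1300) = 0.1086
NOT E = 1 − 0.4000 = 0.6000
NOT E OR A = a + b − a·b on (0.6000, 0.8700) = 0.9480
C OR C = a + b − a·b on (0.8500, 0.8500) = 0.9775
(NOT E OR A) OR (C OR C) = a + b − a·b on (0.9480, 0.9775) = 0.9988
((A AND F) AND NOT A) OR ((NOT E OR A) OR (C OR C)) = a + b − a·b on (0.1086, 0.9988) = 0.9990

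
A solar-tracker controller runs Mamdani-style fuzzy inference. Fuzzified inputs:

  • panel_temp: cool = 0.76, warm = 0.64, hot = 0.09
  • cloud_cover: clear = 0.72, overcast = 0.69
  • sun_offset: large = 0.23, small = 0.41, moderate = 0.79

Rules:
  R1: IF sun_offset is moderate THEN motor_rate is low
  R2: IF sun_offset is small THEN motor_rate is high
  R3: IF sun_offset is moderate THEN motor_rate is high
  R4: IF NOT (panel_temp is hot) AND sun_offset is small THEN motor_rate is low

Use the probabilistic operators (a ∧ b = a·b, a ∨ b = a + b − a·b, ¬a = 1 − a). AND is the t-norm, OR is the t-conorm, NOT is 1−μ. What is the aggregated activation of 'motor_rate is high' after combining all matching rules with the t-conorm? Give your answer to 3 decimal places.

0.876

R1: moderate=0.79 → w = 0.7900
R2: small=0.41 → w = 0.4100
R3: moderate=0.79 → w = 0.7900
R4: ¬hot=1−0.09=0.91, small=0.41; AND[a·b] → w = 0.3731
Rules with consequent 'high': {R2, R3} → strengths 0.4100, 0.7900
Aggregate via t-conorm [a + b − a·b]: 0.8761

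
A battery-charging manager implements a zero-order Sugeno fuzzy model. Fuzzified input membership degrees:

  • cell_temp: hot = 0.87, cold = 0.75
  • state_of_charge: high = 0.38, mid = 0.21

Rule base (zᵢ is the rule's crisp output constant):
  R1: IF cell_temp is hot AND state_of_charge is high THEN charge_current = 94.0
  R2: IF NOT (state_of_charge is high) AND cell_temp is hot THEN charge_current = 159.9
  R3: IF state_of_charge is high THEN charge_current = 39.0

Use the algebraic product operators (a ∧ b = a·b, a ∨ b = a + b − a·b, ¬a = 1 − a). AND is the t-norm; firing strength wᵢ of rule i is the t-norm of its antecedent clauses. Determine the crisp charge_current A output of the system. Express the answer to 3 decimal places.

105.717

R1 (z=94.0): hot=0.87, high=0.38; AND[a·b] → w = 0.3306
R2 (z=159.9): ¬high=1−0.38=0.62, hot=0.87; AND[a·b] → w = 0.5394
R3 (z=39.0): high=0.38 → w = 0.3800
Weighted average = (0.3306·94.0 + 0.5394·159.9 + 0.3800·39.0) / (0.3306 + 0.5394 + 0.3800)
  = 132.1465 / 1.2500 = 105.717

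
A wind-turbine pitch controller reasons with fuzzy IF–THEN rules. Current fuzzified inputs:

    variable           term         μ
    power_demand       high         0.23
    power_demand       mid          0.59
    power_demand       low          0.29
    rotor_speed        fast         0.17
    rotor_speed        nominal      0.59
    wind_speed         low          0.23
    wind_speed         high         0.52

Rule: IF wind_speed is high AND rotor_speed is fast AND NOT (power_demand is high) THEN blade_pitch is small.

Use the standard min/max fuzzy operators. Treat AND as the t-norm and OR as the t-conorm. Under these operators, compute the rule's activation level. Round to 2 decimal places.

0.17

firing strength: high=0.52, fast=0.17, ¬high=1−0.23=0.77; AND[min(a, b)] → w = 0.17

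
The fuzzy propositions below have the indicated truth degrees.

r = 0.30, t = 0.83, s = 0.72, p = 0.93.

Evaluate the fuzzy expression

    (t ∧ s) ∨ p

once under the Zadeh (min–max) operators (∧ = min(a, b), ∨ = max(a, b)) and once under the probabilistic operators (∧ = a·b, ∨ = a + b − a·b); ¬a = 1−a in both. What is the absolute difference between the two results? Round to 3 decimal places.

Under Zadeh (min–max):
  t ∧ s = min(a, b) on (0.83, 0.72) = 0.72
  (t ∧ s) ∨ p = max(a, b) on (0.72, 0.93) = 0.93
  → value = 0.9300
Under probabilistic:
  t ∧ s = a·b on (0.8300, 0.7200) = 0.5976
  (t ∧ s) ∨ p = a + b − a·b on (0.5976, 0.9300) = 0.9718
  → value = 0.9718
|0.9300 − 0.9718| = 0.042

0.042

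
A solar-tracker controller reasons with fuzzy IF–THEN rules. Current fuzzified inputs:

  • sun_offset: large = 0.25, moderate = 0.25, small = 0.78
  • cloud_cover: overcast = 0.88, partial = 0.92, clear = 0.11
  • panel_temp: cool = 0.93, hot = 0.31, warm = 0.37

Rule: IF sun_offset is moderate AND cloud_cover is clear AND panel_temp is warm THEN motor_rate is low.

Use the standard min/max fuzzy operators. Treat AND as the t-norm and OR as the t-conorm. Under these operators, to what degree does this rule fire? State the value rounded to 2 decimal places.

firing strength: moderate=0.25, clear=0.11, warm=0.37; AND[min(a, b)] → w = 0.11

0.11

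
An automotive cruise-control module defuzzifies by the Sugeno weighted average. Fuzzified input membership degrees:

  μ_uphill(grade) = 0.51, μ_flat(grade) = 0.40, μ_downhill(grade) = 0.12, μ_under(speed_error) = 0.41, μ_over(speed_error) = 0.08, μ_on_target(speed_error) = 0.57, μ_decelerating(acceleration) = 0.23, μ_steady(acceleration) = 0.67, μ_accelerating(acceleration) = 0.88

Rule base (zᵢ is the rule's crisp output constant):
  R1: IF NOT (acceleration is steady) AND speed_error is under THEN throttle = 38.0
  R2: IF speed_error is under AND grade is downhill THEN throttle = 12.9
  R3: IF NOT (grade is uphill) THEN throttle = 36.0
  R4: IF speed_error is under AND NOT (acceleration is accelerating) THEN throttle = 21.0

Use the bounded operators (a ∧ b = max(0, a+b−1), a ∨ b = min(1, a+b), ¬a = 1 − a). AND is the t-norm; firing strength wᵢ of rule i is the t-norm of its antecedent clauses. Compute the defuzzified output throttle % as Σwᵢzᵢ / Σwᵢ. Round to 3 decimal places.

R1 (z=38.0): ¬steady=1−0.67=0.33, under=0.41; AND[max(0, a+b−1)] → w = 0.00
R2 (z=12.9): under=0.41, downhill=0.12; AND[max(0, a+b−1)] → w = 0.00
R3 (z=36.0): ¬uphill=1−0.51=0.49 → w = 0.49
R4 (z=21.0): under=0.41, ¬accelerating=1−0.88=0.12; AND[max(0, a+b−1)] → w = 0.00
Weighted average = (0.00·38.0 + 0.00·12.9 + 0.49·36.0 + 0.00·21.0) / (0.00 + 0.00 + 0.49 + 0.00)
  = 17.6400 / 0.4900 = 36.000

36.000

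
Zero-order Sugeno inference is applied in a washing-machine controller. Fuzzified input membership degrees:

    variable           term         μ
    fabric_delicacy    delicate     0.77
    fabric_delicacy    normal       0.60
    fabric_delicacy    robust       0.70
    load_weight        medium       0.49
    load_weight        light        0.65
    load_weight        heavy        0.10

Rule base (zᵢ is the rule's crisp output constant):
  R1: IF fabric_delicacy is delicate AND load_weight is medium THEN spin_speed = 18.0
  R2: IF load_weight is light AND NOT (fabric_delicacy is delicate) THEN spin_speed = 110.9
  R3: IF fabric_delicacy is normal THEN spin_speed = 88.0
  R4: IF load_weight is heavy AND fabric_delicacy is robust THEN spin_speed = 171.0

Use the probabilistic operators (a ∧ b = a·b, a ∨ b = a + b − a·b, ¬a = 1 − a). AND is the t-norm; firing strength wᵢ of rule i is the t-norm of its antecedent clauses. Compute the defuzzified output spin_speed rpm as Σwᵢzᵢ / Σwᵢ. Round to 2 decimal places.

R1 (z=18.0): delicate=0.77, medium=0.49; AND[a·b] → w = 0.3773
R2 (z=110.9): light=0.65, ¬delicate=1−0.77=0.23; AND[a·b] → w = 0.1495
R3 (z=88.0): normal=0.60 → w = 0.6000
R4 (z=171.0): heavy=0.10, robust=0.70; AND[a·b] → w = 0.0700
Weighted average = (0.3773·18.0 + 0.1495·110.9 + 0.6000·88.0 + 0.0700·171.0) / (0.3773 + 0.1495 + 0.6000 + 0.0700)
  = 88.1410 / 1.1968 = 73.65

73.65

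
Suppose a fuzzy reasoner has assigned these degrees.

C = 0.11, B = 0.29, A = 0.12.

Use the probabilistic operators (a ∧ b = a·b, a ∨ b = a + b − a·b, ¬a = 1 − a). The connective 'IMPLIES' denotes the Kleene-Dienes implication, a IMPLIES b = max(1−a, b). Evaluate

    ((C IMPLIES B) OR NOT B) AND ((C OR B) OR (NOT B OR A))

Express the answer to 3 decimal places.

0.812

C IMPLIES B  [Kleene-Dienes: max(1−a, b)] with a=0.1100, b=0.2900 → 0.8900
NOT B = 1 − 0.2900 = 0.7100
(C IMPLIES B) OR NOT B = a + b − a·b on (0.8900, 0.7100) = 0.9681
C OR B = a + b − a·b on (0.1100, 0.2900) = 0.3681
NOT B = 1 − 0.2900 = 0.7100
NOT B OR A = a + b − a·b on (0.7100, 0.1200) = 0.7448
(C OR B) OR (NOT B OR A) = a + b − a·b on (0.3681, 0.7448) = 0.8387
((C IMPLIES B) OR NOT B) AND ((C OR B) OR (NOT B OR A)) = a·b on (0.9681, 0.8387) = 0.8120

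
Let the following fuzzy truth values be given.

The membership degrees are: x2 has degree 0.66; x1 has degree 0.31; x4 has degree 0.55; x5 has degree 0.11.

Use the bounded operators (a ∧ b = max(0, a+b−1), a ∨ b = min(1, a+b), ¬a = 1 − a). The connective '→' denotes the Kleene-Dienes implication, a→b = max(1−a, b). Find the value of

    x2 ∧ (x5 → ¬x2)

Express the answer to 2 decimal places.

0.55

¬x2 = 1 − 0.66 = 0.34
x5 → ¬x2  [Kleene-Dienes: max(1−a, b)] with a=0.11, b=0.34 → 0.89
x2 ∧ (x5 → ¬x2) = max(0, a+b−1) on (0.66, 0.89) = 0.55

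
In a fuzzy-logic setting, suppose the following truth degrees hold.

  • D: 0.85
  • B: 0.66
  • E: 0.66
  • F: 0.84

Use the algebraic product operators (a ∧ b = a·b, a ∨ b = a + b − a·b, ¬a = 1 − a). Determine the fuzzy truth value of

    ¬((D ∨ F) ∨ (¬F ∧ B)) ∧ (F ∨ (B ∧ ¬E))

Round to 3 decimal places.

0.019

D ∨ F = a + b − a·b on (0.8500, 0.8400) = 0.9760
¬F = 1 − 0.8400 = 0.1600
¬F ∧ B = a·b on (0.1600, 0.6600) = 0.1056
(D ∨ F) ∨ (¬F ∧ B) = a + b − a·b on (0.9760, 0.1056) = 0.9785
¬((D ∨ F) ∨ (¬F ∧ B)) = 1 − 0.9785 = 0.0215
¬E = 1 − 0.6600 = 0.3400
B ∧ ¬E = a·b on (0.6600, 0.3400) = 0.2244
F ∨ (B ∧ ¬E) = a + b − a·b on (0.8400, 0.2244) = 0.8759
¬((D ∨ F) ∨ (¬F ∧ B)) ∧ (F ∨ (B ∧ ¬E)) = a·b on (0.0215, 0.8759) = 0.0188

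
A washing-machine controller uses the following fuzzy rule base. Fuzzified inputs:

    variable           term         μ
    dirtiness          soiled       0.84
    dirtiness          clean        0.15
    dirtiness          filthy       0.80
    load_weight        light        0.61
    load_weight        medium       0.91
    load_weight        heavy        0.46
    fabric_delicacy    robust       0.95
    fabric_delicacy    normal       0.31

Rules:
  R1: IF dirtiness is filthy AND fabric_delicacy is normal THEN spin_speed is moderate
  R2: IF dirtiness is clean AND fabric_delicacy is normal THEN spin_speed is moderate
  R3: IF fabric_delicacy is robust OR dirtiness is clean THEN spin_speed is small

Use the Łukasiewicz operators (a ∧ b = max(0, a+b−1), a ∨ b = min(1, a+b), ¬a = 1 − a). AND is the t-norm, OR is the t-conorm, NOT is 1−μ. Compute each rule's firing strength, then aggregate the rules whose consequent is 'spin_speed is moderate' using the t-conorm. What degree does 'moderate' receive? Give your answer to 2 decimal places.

R1: filthy=0.80, normal=0.31; AND[max(0, a+b−1)] → w = 0.11
R2: clean=0.15, normal=0.31; AND[max(0, a+b−1)] → w = 0.00
R3: robust=0.95, clean=0.15; OR[min(1, a+b)] → w = 1.00
Rules with consequent 'moderate': {R1, R2} → strengths 0.11, 0.00
Aggregate via t-conorm [min(1, a+b)]: 0.11

0.11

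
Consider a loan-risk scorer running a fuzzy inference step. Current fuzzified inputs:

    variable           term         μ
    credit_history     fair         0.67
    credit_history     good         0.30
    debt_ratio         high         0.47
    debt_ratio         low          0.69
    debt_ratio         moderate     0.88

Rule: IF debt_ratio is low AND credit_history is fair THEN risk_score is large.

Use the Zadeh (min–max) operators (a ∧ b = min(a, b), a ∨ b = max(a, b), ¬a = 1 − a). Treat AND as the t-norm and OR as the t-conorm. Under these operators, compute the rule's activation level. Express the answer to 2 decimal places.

firing strength: low=0.69, fair=0.67; AND[min(a, b)] → w = 0.67

0.67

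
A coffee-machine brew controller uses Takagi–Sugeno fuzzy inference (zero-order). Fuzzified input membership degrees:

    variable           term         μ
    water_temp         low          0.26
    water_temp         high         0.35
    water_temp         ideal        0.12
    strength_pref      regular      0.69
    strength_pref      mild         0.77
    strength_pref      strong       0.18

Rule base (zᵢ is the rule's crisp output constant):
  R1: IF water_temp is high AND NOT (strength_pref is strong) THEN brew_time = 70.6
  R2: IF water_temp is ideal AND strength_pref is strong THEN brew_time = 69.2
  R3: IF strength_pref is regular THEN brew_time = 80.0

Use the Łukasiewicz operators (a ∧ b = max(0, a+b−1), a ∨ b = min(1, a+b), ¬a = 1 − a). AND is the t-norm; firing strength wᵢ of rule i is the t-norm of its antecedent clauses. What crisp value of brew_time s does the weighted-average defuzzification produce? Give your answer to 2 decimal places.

78.14

R1 (z=70.6): high=0.35, ¬strong=1−0.18=0.82; AND[max(0, a+b−1)] → w = 0.17
R2 (z=69.2): ideal=0.12, strong=0.18; AND[max(0, a+b−1)] → w = 0.00
R3 (z=80.0): regular=0.69 → w = 0.69
Weighted average = (0.17·70.6 + 0.00·69.2 + 0.69·80.0) / (0.17 + 0.00 + 0.69)
  = 67.2020 / 0.8600 = 78.14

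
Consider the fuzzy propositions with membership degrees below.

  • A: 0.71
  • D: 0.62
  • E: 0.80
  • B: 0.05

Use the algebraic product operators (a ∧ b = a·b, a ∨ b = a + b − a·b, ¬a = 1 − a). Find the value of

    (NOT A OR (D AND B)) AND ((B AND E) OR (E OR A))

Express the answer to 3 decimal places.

0.295

NOT A = 1 − 0.7100 = 0.2900
D AND B = a·b on (0.6200, 0.0500) = 0.0310
NOT A OR (D AND B) = a + b − a·b on (0.2900, 0.0310) = 0.3120
B AND E = a·b on (0.0500, 0.8000) = 0.0400
E OR A = a + b − a·b on (0.8000, 0.7100) = 0.9420
(B AND E) OR (E OR A) = a + b − a·b on (0.0400, 0.9420) = 0.9443
(NOT A OR (D AND B)) AND ((B AND E) OR (E OR A)) = a·b on (0.3120, 0.9443) = 0.2946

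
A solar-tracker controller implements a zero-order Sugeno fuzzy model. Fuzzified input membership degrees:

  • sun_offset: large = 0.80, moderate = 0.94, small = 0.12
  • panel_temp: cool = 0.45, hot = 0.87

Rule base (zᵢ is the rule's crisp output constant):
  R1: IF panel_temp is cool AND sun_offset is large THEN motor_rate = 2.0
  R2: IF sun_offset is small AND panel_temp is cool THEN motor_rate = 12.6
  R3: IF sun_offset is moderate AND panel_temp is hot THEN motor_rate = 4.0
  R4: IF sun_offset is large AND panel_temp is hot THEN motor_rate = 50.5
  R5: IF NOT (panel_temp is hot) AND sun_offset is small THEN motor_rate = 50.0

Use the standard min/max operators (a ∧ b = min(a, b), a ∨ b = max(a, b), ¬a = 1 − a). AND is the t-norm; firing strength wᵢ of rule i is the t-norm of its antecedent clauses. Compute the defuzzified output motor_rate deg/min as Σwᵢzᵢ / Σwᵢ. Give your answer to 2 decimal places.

R1 (z=2.0): cool=0.45, large=0.80; AND[min(a, b)] → w = 0.45
R2 (z=12.6): small=0.12, cool=0.45; AND[min(a, b)] → w = 0.12
R3 (z=4.0): moderate=0.94, hot=0.87; AND[min(a, b)] → w = 0.87
R4 (z=50.5): large=0.80, hot=0.87; AND[min(a, b)] → w = 0.80
R5 (z=50.0): ¬hot=1−0.87=0.13, small=0.12; AND[min(a, b)] → w = 0.12
Weighted average = (0.45·2.0 + 0.12·12.6 + 0.87·4.0 + 0.80·50.5 + 0.12·50.0) / (0.45 + 0.12 + 0.87 + 0.80 + 0.12)
  = 52.2920 / 2.3600 = 22.16

22.16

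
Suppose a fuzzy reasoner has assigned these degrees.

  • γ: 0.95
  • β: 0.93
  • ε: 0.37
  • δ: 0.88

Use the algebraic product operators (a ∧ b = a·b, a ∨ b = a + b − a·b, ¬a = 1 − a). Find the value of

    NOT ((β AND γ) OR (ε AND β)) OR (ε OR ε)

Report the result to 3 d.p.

β AND γ = a·b on (0.9300, 0.9500) = 0.8835
ε AND β = a·b on (0.3700, 0.9300) = 0.3441
(β AND γ) OR (ε AND β) = a + b − a·b on (0.8835, 0.3441) = 0.9236
NOT ((β AND γ) OR (ε AND β)) = 1 − 0.9236 = 0.0764
ε OR ε = a + b − a·b on (0.3700, 0.3700) = 0.6031
NOT ((β AND γ) OR (ε AND β)) OR (ε OR ε) = a + b − a·b on (0.0764, 0.6031) = 0.6334

0.633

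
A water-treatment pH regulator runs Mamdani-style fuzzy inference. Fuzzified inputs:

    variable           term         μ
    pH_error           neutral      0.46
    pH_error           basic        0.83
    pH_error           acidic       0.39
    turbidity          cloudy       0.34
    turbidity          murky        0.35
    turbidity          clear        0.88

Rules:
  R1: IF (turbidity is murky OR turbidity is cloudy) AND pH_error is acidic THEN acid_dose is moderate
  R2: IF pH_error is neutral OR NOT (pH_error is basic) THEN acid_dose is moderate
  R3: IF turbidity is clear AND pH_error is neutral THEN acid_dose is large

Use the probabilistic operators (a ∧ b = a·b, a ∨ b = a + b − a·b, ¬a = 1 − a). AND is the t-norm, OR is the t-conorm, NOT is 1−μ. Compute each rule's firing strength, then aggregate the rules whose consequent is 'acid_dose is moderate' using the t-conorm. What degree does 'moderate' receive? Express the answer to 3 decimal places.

0.652

R1: (murky=0.35 OR cloudy=0.34) = 0.5710; AND[a·b] with acidic=0.39 → w = 0.2227
R2: neutral=0.46, ¬basic=1−0.83=0.17; OR[a + b − a·b] → w = 0.5518
R3: clear=0.88, neutral=0.46; AND[a·b] → w = 0.4048
Rules with consequent 'moderate': {R1, R2} → strengths 0.2227, 0.5518
Aggregate via t-conorm [a + b − a·b]: 0.6516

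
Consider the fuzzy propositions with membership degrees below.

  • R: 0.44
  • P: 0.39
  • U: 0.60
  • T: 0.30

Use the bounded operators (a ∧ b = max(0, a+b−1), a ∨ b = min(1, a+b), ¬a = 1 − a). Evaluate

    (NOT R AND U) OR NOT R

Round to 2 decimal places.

NOT R = 1 − 0.44 = 0.56
NOT R AND U = max(0, a+b−1) on (0.56, 0.60) = 0.16
NOT R = 1 − 0.44 = 0.56
(NOT R AND U) OR NOT R = min(1, a+b) on (0.16, 0.56) = 0.72

0.72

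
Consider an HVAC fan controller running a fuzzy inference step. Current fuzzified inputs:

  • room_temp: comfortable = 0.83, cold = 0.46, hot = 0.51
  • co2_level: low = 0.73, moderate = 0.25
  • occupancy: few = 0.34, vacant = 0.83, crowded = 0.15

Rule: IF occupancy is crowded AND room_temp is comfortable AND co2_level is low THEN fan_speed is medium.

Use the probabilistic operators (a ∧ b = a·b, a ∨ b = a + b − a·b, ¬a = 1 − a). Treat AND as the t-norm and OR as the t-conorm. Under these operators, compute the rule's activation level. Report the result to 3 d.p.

0.091

firing strength: crowded=0.15, comfortable=0.83, low=0.73; AND[a·b] → w = 0.0909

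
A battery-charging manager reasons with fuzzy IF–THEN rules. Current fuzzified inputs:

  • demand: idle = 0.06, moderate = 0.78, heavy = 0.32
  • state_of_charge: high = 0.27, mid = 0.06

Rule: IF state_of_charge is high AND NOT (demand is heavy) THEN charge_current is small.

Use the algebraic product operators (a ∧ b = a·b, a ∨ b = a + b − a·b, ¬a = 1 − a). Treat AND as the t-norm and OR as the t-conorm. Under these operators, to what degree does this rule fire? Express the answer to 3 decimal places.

0.184

firing strength: high=0.27, ¬heavy=1−0.32=0.68; AND[a·b] → w = 0.1836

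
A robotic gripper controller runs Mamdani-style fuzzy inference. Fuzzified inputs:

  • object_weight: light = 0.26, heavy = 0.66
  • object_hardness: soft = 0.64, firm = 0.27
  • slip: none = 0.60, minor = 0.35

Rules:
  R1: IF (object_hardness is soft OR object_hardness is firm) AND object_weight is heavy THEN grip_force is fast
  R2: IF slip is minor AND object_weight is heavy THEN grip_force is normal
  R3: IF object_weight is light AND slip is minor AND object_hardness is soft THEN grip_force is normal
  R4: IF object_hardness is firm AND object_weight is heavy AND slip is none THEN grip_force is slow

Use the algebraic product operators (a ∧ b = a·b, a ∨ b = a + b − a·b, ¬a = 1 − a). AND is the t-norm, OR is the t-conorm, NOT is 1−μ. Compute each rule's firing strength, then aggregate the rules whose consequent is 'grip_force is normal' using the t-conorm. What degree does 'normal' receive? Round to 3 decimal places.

0.276

R1: (soft=0.64 OR firm=0.27) = 0.7372; AND[a·b] with heavy=0.66 → w = 0.4866
R2: minor=0.35, heavy=0.66; AND[a·b] → w = 0.2310
R3: light=0.26, minor=0.35, soft=0.64; AND[a·b] → w = 0.0582
R4: firm=0.27, heavy=0.66, none=0.60; AND[a·b] → w = 0.1069
Rules with consequent 'normal': {R2, R3} → strengths 0.2310, 0.0582
Aggregate via t-conorm [a + b − a·b]: 0.2758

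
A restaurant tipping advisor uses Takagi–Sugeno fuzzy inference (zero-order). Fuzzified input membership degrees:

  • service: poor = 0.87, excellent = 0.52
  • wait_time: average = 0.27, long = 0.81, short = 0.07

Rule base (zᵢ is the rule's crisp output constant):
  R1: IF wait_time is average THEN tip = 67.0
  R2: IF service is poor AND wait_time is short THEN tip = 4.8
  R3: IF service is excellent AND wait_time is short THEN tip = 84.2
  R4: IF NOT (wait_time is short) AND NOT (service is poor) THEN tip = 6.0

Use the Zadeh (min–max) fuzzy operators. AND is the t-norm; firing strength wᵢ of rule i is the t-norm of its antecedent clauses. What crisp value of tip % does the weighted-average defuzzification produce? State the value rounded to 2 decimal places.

46.48

R1 (z=67.0): average=0.27 → w = 0.27
R2 (z=4.8): poor=0.87, short=0.07; AND[min(a, b)] → w = 0.07
R3 (z=84.2): excellent=0.52, short=0.07; AND[min(a, b)] → w = 0.07
R4 (z=6.0): ¬short=1−0.07=0.93, ¬poor=1−0.87=0.13; AND[min(a, b)] → w = 0.13
Weighted average = (0.27·67.0 + 0.07·4.8 + 0.07·84.2 + 0.13·6.0) / (0.27 + 0.07 + 0.07 + 0.13)
  = 25.1000 / 0.5400 = 46.48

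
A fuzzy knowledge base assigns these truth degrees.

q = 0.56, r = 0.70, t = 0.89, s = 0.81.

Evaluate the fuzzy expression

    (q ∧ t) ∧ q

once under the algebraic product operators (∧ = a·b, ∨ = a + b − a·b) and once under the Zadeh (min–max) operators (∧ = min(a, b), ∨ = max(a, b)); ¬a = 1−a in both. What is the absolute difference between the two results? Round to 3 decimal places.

Under algebraic product:
  q ∧ t = a·b on (0.5600, 0.8900) = 0.4984
  (q ∧ t) ∧ q = a·b on (0.4984, 0.5600) = 0.2791
  → value = 0.2791
Under Zadeh (min–max):
  q ∧ t = min(a, b) on (0.56, 0.89) = 0.56
  (q ∧ t) ∧ q = min(a, b) on (0.56, 0.56) = 0.56
  → value = 0.5600
|0.2791 − 0.5600| = 0.281

0.281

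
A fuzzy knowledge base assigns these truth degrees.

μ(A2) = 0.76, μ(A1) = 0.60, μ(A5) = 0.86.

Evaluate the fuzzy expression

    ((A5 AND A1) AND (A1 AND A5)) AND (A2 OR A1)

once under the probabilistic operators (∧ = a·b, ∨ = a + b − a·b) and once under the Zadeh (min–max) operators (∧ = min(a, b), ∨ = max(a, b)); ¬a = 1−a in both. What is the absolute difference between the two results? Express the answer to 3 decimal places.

Under probabilistic:
  A5 AND A1 = a·b on (0.8600, 0.6000) = 0.5160
  A1 AND A5 = a·b on (0.6000, 0.8600) = 0.5160
  (A5 AND A1) AND (A1 AND A5) = a·b on (0.5160, 0.5160) = 0.2663
  A2 OR A1 = a + b − a·b on (0.7600, 0.6000) = 0.9040
  ((A5 AND A1) AND (A1 AND A5)) AND (A2 OR A1) = a·b on (0.2663, 0.9040) = 0.2407
  → value = 0.2407
Under Zadeh (min–max):
  A5 AND A1 = min(a, b) on (0.86, 0.60) = 0.60
  A1 AND A5 = min(a, b) on (0.60, 0.86) = 0.60
  (A5 AND A1) AND (A1 AND A5) = min(a, b) on (0.60, 0.60) = 0.60
  A2 OR A1 = max(a, b) on (0.76, 0.60) = 0.76
  ((A5 AND A1) AND (A1 AND A5)) AND (A2 OR A1) = min(a, b) on (0.60, 0.76) = 0.60
  → value = 0.6000
|0.2407 − 0.6000| = 0.359

0.359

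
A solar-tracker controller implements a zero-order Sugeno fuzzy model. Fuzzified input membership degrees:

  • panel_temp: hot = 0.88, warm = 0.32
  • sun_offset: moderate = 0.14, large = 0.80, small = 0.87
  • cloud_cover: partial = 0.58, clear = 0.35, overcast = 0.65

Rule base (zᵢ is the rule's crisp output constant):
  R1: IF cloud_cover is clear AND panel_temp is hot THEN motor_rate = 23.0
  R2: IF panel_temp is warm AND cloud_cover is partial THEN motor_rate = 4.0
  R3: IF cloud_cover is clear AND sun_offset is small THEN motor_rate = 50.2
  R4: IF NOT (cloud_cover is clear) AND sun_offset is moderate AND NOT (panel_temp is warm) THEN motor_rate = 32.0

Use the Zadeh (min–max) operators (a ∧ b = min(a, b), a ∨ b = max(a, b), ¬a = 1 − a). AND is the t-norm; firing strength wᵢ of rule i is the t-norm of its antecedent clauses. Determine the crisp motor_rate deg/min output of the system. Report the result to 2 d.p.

27.05

R1 (z=23.0): clear=0.35, hot=0.88; AND[min(a, b)] → w = 0.35
R2 (z=4.0): warm=0.32, partial=0.58; AND[min(a, b)] → w = 0.32
R3 (z=50.2): clear=0.35, small=0.87; AND[min(a, b)] → w = 0.35
R4 (z=32.0): ¬clear=1−0.35=0.65, moderate=0.14, ¬warm=1−0.32=0.68; AND[min(a, b)] → w = 0.14
Weighted average = (0.35·23.0 + 0.32·4.0 + 0.35·50.2 + 0.14·32.0) / (0.35 + 0.32 + 0.35 + 0.14)
  = 31.3800 / 1.1600 = 27.05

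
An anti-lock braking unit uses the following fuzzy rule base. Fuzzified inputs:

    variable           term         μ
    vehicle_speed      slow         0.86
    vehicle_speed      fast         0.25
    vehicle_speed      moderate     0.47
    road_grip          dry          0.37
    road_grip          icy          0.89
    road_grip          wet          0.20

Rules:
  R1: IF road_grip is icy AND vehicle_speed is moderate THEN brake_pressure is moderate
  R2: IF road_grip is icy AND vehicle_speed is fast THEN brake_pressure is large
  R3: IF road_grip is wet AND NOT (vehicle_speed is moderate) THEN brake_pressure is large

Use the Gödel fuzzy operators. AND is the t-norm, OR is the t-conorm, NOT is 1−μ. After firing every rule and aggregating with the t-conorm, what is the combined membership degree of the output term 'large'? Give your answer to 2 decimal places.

R1: icy=0.89, moderate=0.47; AND[min(a, b)] → w = 0.47
R2: icy=0.89, fast=0.25; AND[min(a, b)] → w = 0.25
R3: wet=0.20, ¬moderate=1−0.47=0.53; AND[min(a, b)] → w = 0.20
Rules with consequent 'large': {R2, R3} → strengths 0.25, 0.20
Aggregate via t-conorm [max(a, b)]: 0.25

0.25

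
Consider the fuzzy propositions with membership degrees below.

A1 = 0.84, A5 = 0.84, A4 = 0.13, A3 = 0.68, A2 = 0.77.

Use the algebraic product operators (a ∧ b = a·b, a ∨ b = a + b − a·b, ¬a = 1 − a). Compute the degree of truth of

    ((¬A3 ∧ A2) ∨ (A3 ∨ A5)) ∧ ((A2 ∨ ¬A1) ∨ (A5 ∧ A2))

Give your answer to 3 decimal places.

¬A3 = 1 − 0.6800 = 0.3200
¬A3 ∧ A2 = a·b on (0.3200, 0.7700) = 0.2464
A3 ∨ A5 = a + b − a·b on (0.6800, 0.8400) = 0.9488
(¬A3 ∧ A2) ∨ (A3 ∨ A5) = a + b − a·b on (0.2464, 0.9488) = 0.9614
¬A1 = 1 − 0.8400 = 0.1600
A2 ∨ ¬A1 = a + b − a·b on (0.7700, 0.1600) = 0.8068
A5 ∧ A2 = a·b on (0.8400, 0.7700) = 0.6468
(A2 ∨ ¬A1) ∨ (A5 ∧ A2) = a + b − a·b on (0.8068, 0.6468) = 0.9318
((¬A3 ∧ A2) ∨ (A3 ∨ A5)) ∧ ((A2 ∨ ¬A1) ∨ (A5 ∧ A2)) = a·b on (0.9614, 0.9318) = 0.8958

0.896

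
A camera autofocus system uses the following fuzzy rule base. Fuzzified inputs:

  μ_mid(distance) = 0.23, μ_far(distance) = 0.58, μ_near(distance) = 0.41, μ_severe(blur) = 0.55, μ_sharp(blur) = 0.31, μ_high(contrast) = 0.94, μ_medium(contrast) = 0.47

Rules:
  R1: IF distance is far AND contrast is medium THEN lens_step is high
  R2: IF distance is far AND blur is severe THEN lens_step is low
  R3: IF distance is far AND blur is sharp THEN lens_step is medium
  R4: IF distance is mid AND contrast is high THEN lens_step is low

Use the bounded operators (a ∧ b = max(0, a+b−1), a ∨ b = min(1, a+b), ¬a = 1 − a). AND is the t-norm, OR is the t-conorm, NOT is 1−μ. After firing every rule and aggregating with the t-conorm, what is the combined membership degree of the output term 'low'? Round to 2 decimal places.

R1: far=0.58, medium=0.47; AND[max(0, a+b−1)] → w = 0.05
R2: far=0.58, severe=0.55; AND[max(0, a+b−1)] → w = 0.13
R3: far=0.58, sharp=0.31; AND[max(0, a+b−1)] → w = 0.00
R4: mid=0.23, high=0.94; AND[max(0, a+b−1)] → w = 0.17
Rules with consequent 'low': {R2, R4} → strengths 0.13, 0.17
Aggregate via t-conorm [min(1, a+b)]: 0.30

0.30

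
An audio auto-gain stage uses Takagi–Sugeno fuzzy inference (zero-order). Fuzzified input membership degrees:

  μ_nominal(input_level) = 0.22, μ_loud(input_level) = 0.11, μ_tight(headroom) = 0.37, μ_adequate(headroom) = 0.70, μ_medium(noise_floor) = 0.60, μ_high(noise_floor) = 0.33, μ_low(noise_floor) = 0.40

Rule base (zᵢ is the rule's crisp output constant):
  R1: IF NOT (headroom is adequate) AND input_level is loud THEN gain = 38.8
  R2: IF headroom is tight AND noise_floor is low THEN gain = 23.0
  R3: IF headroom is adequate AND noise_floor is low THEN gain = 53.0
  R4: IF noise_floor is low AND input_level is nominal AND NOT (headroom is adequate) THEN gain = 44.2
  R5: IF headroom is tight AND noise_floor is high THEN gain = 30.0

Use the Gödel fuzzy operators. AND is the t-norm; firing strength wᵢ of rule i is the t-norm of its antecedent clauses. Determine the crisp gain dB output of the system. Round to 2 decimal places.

37.48

R1 (z=38.8): ¬adequate=1−0.70=0.30, loud=0.11; AND[min(a, b)] → w = 0.11
R2 (z=23.0): tight=0.37, low=0.40; AND[min(a, b)] → w = 0.37
R3 (z=53.0): adequate=0.70, low=0.40; AND[min(a, b)] → w = 0.40
R4 (z=44.2): low=0.40, nominal=0.22, ¬adequate=1−0.70=0.30; AND[min(a, b)] → w = 0.22
R5 (z=30.0): tight=0.37, high=0.33; AND[min(a, b)] → w = 0.33
Weighted average = (0.11·38.8 + 0.37·23.0 + 0.40·53.0 + 0.22·44.2 + 0.33·30.0) / (0.11 + 0.37 + 0.40 + 0.22 + 0.33)
  = 53.6020 / 1.4300 = 37.48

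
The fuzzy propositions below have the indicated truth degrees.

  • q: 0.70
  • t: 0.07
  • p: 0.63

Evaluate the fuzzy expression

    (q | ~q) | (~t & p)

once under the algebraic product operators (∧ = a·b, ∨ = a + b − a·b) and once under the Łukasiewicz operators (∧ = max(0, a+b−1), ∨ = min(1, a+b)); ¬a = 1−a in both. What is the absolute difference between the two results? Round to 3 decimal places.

0.087

Under algebraic product:
  ~q = 1 − 0.7000 = 0.3000
  q | ~q = a + b − a·b on (0.7000, 0.3000) = 0.7900
  ~t = 1 − 0.0700 = 0.9300
  ~t & p = a·b on (0.9300, 0.6300) = 0.5859
  (q | ~q) | (~t & p) = a + b − a·b on (0.7900, 0.5859) = 0.9130
  → value = 0.9130
Under Łukasiewicz:
  ~q = 1 − 0.70 = 0.30
  q | ~q = min(1, a+b) on (0.70, 0.30) = 1.00
  ~t = 1 − 0.07 = 0.93
  ~t & p = max(0, a+b−1) on (0.93, 0.63) = 0.56
  (q | ~q) | (~t & p) = min(1, a+b) on (1.00, 0.56) = 1.00
  → value = 1.0000
|0.9130 − 1.0000| = 0.087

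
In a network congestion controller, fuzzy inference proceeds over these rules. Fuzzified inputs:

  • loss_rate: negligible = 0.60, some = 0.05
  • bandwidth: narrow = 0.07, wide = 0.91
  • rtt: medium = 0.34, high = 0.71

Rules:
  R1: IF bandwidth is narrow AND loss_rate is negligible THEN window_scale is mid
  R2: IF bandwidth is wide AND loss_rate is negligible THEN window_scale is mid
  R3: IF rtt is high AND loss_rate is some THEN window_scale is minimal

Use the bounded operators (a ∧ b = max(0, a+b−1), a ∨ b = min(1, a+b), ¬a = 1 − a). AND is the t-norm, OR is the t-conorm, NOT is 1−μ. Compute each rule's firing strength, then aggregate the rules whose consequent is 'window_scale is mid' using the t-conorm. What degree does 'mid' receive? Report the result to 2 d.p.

0.51

R1: narrow=0.07, negligible=0.60; AND[max(0, a+b−1)] → w = 0.00
R2: wide=0.91, negligible=0.60; AND[max(0, a+b−1)] → w = 0.51
R3: high=0.71, some=0.05; AND[max(0, a+b−1)] → w = 0.00
Rules with consequent 'mid': {R1, R2} → strengths 0.00, 0.51
Aggregate via t-conorm [min(1, a+b)]: 0.51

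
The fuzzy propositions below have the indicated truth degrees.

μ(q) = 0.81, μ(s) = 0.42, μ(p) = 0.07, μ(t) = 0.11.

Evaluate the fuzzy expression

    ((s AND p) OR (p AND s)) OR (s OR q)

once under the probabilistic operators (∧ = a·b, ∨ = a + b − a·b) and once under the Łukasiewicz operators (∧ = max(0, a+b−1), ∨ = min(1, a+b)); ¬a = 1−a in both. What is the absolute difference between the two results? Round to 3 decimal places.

Under probabilistic:
  s AND p = a·b on (0.4200, 0.0700) = 0.0294
  p AND s = a·b on (0.0700, 0.4200) = 0.0294
  (s AND p) OR (p AND s) = a + b − a·b on (0.0294, 0.0294) = 0.0579
  s OR q = a + b − a·b on (0.4200, 0.8100) = 0.8898
  ((s AND p) OR (p AND s)) OR (s OR q) = a + b − a·b on (0.0579, 0.8898) = 0.8962
  → value = 0.8962
Under Łukasiewicz:
  s AND p = max(0, a+b−1) on (0.42, 0.07) = 0.00
  p AND s = max(0, a+b−1) on (0.07, 0.42) = 0.00
  (s AND p) OR (p AND s) = min(1, a+b) on (0.00, 0.00) = 0.00
  s OR q = min(1, a+b) on (0.42, 0.81) = 1.00
  ((s AND p) OR (p AND s)) OR (s OR q) = min(1, a+b) on (0.00, 1.00) = 1.00
  → value = 1.0000
|0.8962 − 1.0000| = 0.104

0.104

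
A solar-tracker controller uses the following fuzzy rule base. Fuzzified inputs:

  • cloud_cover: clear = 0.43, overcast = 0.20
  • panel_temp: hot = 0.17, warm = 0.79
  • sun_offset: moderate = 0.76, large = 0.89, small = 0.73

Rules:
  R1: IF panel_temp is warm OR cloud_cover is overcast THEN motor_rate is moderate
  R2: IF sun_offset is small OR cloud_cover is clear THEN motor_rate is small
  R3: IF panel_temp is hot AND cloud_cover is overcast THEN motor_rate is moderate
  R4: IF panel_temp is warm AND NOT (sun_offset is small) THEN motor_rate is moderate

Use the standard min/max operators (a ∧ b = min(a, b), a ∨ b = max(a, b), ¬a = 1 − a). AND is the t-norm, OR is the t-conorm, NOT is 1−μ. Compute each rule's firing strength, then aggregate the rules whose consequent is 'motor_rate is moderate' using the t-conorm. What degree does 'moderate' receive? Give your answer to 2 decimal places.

R1: warm=0.79, overcast=0.20; OR[max(a, b)] → w = 0.79
R2: small=0.73, clear=0.43; OR[max(a, b)] → w = 0.73
R3: hot=0.17, overcast=0.20; AND[min(a, b)] → w = 0.17
R4: warm=0.79, ¬small=1−0.73=0.27; AND[min(a, b)] → w = 0.27
Rules with consequent 'moderate': {R1, R3, R4} → strengths 0.79, 0.17, 0.27
Aggregate via t-conorm [max(a, b)]: 0.79

0.79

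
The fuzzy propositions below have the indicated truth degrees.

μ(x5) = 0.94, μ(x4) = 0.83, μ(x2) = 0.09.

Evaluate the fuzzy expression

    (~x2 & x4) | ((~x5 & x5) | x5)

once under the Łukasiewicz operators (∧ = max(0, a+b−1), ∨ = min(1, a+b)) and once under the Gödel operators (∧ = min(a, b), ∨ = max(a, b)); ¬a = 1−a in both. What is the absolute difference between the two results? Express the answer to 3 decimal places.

Under Łukasiewicz:
  ~x2 = 1 − 0.09 = 0.91
  ~x2 & x4 = max(0, a+b−1) on (0.91, 0.83) = 0.74
  ~x5 = 1 − 0.94 = 0.06
  ~x5 & x5 = max(0, a+b−1) on (0.06, 0.94) = 0.00
  (~x5 & x5) | x5 = min(1, a+b) on (0.00, 0.94) = 0.94
  (~x2 & x4) | ((~x5 & x5) | x5) = min(1, a+b) on (0.74, 0.94) = 1.00
  → value = 1.0000
Under Gödel:
  ~x2 = 1 − 0.09 = 0.91
  ~x2 & x4 = min(a, b) on (0.91, 0.83) = 0.83
  ~x5 = 1 − 0.94 = 0.06
  ~x5 & x5 = min(a, b) on (0.06, 0.94) = 0.06
  (~x5 & x5) | x5 = max(a, b) on (0.06, 0.94) = 0.94
  (~x2 & x4) | ((~x5 & x5) | x5) = max(a, b) on (0.83, 0.94) = 0.94
  → value = 0.9400
|1.0000 − 0.9400| = 0.060

0.060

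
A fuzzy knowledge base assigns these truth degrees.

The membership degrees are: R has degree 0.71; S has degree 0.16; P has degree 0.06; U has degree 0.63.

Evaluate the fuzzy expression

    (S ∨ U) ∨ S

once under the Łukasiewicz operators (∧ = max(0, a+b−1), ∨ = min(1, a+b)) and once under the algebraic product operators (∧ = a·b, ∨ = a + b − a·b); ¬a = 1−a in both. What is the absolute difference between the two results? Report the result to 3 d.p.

Under Łukasiewicz:
  S ∨ U = min(1, a+b) on (0.16, 0.63) = 0.79
  (S ∨ U) ∨ S = min(1, a+b) on (0.79, 0.16) = 0.95
  → value = 0.9500
Under algebraic product:
  S ∨ U = a + b − a·b on (0.1600, 0.6300) = 0.6892
  (S ∨ U) ∨ S = a + b − a·b on (0.6892, 0.1600) = 0.7389
  → value = 0.7389
|0.9500 − 0.7389| = 0.211

0.211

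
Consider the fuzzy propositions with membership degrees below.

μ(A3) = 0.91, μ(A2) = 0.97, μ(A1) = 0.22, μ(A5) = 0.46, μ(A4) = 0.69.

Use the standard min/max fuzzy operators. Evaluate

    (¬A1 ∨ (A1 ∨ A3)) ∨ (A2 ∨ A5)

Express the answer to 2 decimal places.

0.97

¬A1 = 1 − 0.22 = 0.78
A1 ∨ A3 = max(a, b) on (0.22, 0.91) = 0.91
¬A1 ∨ (A1 ∨ A3) = max(a, b) on (0.78, 0.91) = 0.91
A2 ∨ A5 = max(a, b) on (0.97, 0.46) = 0.97
(¬A1 ∨ (A1 ∨ A3)) ∨ (A2 ∨ A5) = max(a, b) on (0.91, 0.97) = 0.97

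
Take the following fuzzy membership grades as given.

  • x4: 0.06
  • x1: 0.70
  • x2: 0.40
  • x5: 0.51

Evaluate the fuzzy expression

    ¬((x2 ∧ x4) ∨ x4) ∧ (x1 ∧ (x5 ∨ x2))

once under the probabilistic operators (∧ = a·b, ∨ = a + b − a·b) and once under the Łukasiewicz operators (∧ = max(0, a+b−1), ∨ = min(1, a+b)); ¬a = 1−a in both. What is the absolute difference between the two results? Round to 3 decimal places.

Under probabilistic:
  x2 ∧ x4 = a·b on (0.4000, 0.0600) = 0.0240
  (x2 ∧ x4) ∨ x4 = a + b − a·b on (0.0240, 0.0600) = 0.0826
  ¬((x2 ∧ x4) ∨ x4) = 1 − 0.0826 = 0.9174
  x5 ∨ x2 = a + b − a·b on (0.5100, 0.4000) = 0.7060
  x1 ∧ (x5 ∨ x2) = a·b on (0.7000, 0.7060) = 0.4942
  ¬((x2 ∧ x4) ∨ x4) ∧ (x1 ∧ (x5 ∨ x2)) = a·b on (0.9174, 0.4942) = 0.4534
  → value = 0.4534
Under Łukasiewicz:
  x2 ∧ x4 = max(0, a+b−1) on (0.40, 0.06) = 0.00
  (x2 ∧ x4) ∨ x4 = min(1, a+b) on (0.00, 0.06) = 0.06
  ¬((x2 ∧ x4) ∨ x4) = 1 − 0.06 = 0.94
  x5 ∨ x2 = min(1, a+b) on (0.51, 0.40) = 0.91
  x1 ∧ (x5 ∨ x2) = max(0, a+b−1) on (0.70, 0.91) = 0.61
  ¬((x2 ∧ x4) ∨ x4) ∧ (x1 ∧ (x5 ∨ x2)) = max(0, a+b−1) on (0.94, 0.61) = 0.55
  → value = 0.5500
|0.4534 − 0.5500| = 0.097

0.097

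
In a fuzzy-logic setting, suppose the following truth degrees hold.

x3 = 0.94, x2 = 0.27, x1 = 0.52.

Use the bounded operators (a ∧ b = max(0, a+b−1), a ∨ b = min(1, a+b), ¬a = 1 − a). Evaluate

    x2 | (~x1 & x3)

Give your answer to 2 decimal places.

~x1 = 1 − 0.52 = 0.48
~x1 & x3 = max(0, a+b−1) on (0.48, 0.94) = 0.42
x2 | (~x1 & x3) = min(1, a+b) on (0.27, 0.42) = 0.69

0.69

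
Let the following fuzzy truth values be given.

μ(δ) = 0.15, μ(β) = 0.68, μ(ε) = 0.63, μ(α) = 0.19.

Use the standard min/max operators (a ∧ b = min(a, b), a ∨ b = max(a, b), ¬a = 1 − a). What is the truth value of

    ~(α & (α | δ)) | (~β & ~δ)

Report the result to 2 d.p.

0.81

α | δ = max(a, b) on (0.19, 0.15) = 0.19
α & (α | δ) = min(a, b) on (0.19, 0.19) = 0.19
~(α & (α | δ)) = 1 − 0.19 = 0.81
~β = 1 − 0.68 = 0.32
~δ = 1 − 0.15 = 0.85
~β & ~δ = min(a, b) on (0.32, 0.85) = 0.32
~(α & (α | δ)) | (~β & ~δ) = max(a, b) on (0.81, 0.32) = 0.81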